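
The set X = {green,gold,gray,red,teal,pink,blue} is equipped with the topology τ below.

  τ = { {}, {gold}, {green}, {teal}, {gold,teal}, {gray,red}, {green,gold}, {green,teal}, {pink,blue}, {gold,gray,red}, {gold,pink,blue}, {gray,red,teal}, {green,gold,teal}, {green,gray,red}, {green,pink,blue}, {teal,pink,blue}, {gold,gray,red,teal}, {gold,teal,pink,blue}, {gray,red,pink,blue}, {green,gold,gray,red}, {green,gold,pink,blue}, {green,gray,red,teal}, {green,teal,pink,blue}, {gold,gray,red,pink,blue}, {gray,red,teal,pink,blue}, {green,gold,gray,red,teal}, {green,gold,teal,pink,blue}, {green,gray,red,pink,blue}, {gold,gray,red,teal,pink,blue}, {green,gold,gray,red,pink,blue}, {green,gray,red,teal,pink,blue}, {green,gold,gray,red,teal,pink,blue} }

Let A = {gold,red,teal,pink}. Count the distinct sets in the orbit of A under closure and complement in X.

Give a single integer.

6

closure: X∖int(X∖A) = X∖{green} = {gold,gray,red,teal,pink,blue}
Let k=closure and c=complement:
  1. A     = {gold,red,teal,pink}
  2. kA    = {gold,gray,red,teal,pink,blue}
  3. cA    = {green,gray,blue}
  4. ckA   = {green}
  5. kcA   = {green,gray,red,pink,blue}
  6. ckcA  = {gold,teal}
— saturated at 6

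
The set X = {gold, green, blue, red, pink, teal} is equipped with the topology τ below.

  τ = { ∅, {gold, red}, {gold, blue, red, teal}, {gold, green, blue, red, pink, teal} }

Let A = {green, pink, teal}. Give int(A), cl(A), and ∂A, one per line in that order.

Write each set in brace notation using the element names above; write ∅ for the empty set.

opens ⊆ A: ∅; union → int = ∅
complement {gold, blue, red}; its interior {gold, red}; cl(A) = X∖{gold, red} = {green, blue, pink, teal}
boundary = {green, blue, pink, teal} ∖ ∅ = {green, blue, pink, teal}

int(A) = ∅
cl(A)  = {green, blue, pink, teal}
∂A     = {green, blue, pink, teal}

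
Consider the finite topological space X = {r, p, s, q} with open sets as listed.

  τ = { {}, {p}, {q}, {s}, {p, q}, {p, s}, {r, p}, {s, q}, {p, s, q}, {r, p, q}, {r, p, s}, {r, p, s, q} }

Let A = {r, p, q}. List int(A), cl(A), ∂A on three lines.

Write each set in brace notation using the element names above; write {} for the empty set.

int(A) = {r, p, q}
cl(A)  = {r, p, q}
∂A     = {}

interior: largest open inside A is {r, p, q} (from {}, {q}, {p}, {r, p}, {p, q}, {r, p, q})
cl via duality: int({s}) = {s}, so X∖{s} = {r, p, q}
cl∖int = {}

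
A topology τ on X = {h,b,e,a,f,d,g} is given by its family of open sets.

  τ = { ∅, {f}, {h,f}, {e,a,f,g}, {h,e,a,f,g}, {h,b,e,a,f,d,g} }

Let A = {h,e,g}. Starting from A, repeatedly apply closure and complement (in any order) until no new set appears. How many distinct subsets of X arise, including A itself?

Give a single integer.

closure: X∖int(X∖A) = X∖{f} = {h,b,e,a,d,g}
Let k=closure and c=complement:
  1. A     = {h,e,g}
  2. kA    = {h,b,e,a,d,g}
  3. cA    = {b,a,f,d}
  4. ckA   = {f}
  5. kcA   = {h,b,e,a,f,d,g}
  6. ckcA  = ∅
— saturated at 6

6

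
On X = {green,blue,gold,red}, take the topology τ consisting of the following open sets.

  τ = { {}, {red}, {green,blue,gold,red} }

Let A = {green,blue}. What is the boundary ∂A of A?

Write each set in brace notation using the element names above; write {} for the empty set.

opens ⊆ A: {}; union → int = {}
complement {gold,red}; its interior {red}; cl(A) = X∖{red} = {green,blue,gold}
boundary = {green,blue,gold} ∖ {} = {green,blue,gold}

{green,blue,gold}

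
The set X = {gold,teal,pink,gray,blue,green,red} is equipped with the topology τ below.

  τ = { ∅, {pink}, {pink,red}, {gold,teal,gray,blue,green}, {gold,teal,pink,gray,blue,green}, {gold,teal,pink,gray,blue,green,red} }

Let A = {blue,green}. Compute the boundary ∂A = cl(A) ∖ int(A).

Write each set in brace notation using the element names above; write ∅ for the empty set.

{gold,teal,gray,blue,green}

opens ⊆ A: ∅; union → int = ∅
complement {gold,teal,pink,gray,red}; its interior {pink,red}; cl(A) = X∖{pink,red} = {gold,teal,gray,blue,green}
boundary = {gold,teal,gray,blue,green} ∖ ∅ = {gold,teal,gray,blue,green}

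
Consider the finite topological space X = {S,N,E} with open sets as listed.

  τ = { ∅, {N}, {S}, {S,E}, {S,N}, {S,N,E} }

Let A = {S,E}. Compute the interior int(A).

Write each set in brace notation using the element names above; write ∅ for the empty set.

{S,E}

open subsets of A: ∅, {S}, {S,E}; so int(A) = {S,E}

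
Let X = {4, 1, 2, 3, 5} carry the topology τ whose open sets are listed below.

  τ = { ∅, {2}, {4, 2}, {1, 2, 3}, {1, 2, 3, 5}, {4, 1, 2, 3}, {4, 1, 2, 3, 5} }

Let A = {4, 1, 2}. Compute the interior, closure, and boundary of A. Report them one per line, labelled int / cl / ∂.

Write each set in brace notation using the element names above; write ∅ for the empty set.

U open, U⊆A: ∅, {2}, {4, 2}. int(A) = ⋃ = {4, 2}
X∖A={3, 5}, int(X∖A)=∅, hence cl(A)={4, 1, 2, 3, 5}
∂A: remove int from cl → {1, 3, 5}

int(A) = {4, 2}
cl(A)  = {4, 1, 2, 3, 5}
∂A     = {1, 3, 5}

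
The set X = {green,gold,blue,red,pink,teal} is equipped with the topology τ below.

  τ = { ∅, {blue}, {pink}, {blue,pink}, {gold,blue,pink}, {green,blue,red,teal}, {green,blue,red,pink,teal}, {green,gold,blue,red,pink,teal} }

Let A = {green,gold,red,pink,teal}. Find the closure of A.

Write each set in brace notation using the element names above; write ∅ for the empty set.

X∖A={blue}, int(X∖A)={blue}, hence cl(A)={green,gold,red,pink,teal}

{green,gold,red,pink,teal}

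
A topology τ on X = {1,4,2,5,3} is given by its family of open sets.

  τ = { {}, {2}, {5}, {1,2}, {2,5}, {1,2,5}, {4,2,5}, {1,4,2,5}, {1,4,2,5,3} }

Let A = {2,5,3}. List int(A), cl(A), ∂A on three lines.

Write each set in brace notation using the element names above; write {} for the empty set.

opens ⊆ A: {}, {2}, {5}, {2,5}; union → int = {2,5}
complement {1,4}; its interior {}; cl(A) = X∖{} = {1,4,2,5,3}
boundary = {1,4,2,5,3} ∖ {2,5} = {1,4,3}

int(A) = {2,5}
cl(A)  = {1,4,2,5,3}
∂A     = {1,4,3}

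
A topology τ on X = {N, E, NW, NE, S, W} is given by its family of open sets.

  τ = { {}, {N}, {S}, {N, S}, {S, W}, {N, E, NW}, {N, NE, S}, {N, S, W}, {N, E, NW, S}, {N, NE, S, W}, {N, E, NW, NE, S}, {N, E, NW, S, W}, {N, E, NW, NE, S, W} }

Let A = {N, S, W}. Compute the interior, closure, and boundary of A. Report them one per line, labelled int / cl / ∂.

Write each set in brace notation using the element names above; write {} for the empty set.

int(A) = {N, S, W}
cl(A)  = {N, E, NW, NE, S, W}
∂A     = {E, NW, NE}

open subsets of A: {}, {S}, {N}, {N, S}, {S, W}, {N, S, W}; so int(A) = {N, S, W}
closure: X∖int(X∖A) = X∖{} = {N, E, NW, NE, S, W}
∂A = {N, E, NW, NE, S, W} minus {N, S, W} = {E, NW, NE}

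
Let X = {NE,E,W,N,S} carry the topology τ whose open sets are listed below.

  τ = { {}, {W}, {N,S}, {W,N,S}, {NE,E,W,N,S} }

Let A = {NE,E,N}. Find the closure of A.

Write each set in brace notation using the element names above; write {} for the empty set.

{NE,E,N,S}

X∖A={W,S}, int(X∖A)={W}, hence cl(A)={NE,E,N,S}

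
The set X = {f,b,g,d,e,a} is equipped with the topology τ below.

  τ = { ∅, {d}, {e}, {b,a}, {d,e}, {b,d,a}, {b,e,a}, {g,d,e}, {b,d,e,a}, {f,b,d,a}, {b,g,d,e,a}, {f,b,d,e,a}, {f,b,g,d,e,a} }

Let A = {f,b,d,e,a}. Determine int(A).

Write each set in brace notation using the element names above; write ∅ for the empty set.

opens ⊆ A: ∅, {e}, {d}, {b,a}, {d,e}, {b,e,a}, {b,d,a}, {b,d,e,a}, {f,b,d,a}, {f,b,d,e,a}; union → int = {f,b,d,e,a}

{f,b,d,e,a}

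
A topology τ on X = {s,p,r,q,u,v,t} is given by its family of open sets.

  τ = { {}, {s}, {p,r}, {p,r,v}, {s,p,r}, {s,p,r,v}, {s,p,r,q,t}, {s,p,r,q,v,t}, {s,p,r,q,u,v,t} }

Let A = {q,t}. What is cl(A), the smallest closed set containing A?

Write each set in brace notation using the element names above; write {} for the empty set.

{q,u,t}

complement {s,p,r,u,v}; its interior {s,p,r,v}; cl(A) = X∖{s,p,r,v} = {q,u,t}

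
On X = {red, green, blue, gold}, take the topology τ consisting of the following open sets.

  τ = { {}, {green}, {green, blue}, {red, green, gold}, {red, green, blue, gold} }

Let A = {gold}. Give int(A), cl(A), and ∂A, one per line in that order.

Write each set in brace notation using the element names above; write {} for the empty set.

int(A) = {}
cl(A)  = {red, gold}
∂A     = {red, gold}

open subsets of A: {}; so int(A) = {}
closure: X∖int(X∖A) = X∖{green, blue} = {red, gold}
∂A = {red, gold} minus {} = {red, gold}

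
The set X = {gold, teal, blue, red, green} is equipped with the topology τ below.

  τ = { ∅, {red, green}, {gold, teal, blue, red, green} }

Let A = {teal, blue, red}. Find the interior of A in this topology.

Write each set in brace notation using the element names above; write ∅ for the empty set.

open subsets of A: ∅; so int(A) = ∅

∅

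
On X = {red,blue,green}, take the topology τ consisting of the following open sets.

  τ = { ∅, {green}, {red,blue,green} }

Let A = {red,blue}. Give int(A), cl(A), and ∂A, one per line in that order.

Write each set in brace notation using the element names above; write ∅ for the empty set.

interior: largest open inside A is ∅ (from ∅)
cl via duality: int({green}) = {green}, so X∖{green} = {red,blue}
cl∖int = {red,blue}

int(A) = ∅
cl(A)  = {red,blue}
∂A     = {red,blue}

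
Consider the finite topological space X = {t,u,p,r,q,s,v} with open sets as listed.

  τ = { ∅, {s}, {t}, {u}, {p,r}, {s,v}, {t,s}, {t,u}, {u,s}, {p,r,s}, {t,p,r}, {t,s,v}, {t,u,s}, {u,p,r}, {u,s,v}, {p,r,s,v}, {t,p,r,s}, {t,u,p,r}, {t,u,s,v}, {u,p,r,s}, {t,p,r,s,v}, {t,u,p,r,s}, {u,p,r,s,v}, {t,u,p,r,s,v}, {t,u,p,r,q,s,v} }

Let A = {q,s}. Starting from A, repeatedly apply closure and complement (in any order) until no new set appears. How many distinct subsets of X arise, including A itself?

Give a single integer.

8

complement {t,u,p,r,v}; its interior {t,u,p,r}; cl(A) = X∖{t,u,p,r} = {q,s,v}
With k = closure, c = complement:
  1. A     = {q,s}
  2. kA    = {q,s,v}
  3. cA    = {t,u,p,r,v}
  4. ckA   = {t,u,p,r}
  5. kcA   = {t,u,p,r,q,v}
  6. kckA  = {t,u,p,r,q}
  7. ckcA  = {s}
  8. ckckA = {s,v}
k, c of each give nothing new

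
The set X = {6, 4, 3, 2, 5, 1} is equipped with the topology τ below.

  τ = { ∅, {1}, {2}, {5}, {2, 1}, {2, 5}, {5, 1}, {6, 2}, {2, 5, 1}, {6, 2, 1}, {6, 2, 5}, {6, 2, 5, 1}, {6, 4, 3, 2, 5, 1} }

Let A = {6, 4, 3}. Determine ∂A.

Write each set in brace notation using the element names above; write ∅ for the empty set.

{6, 4, 3}

open subsets of A: ∅; so int(A) = ∅
closure: X∖int(X∖A) = X∖{2, 5, 1} = {6, 4, 3}
∂A = {6, 4, 3} minus ∅ = {6, 4, 3}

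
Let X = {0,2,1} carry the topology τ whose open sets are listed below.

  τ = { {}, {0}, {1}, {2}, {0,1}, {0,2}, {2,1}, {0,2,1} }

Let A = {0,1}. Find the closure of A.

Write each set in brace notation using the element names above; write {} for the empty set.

{0,1}

cl via duality: int({2}) = {2}, so X∖{2} = {0,1}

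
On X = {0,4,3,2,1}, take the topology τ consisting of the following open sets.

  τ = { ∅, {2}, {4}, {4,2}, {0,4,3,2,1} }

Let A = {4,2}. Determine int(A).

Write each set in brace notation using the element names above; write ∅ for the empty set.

{4,2}

opens ⊆ A: ∅, {2}, {4}, {4,2}; union → int = {4,2}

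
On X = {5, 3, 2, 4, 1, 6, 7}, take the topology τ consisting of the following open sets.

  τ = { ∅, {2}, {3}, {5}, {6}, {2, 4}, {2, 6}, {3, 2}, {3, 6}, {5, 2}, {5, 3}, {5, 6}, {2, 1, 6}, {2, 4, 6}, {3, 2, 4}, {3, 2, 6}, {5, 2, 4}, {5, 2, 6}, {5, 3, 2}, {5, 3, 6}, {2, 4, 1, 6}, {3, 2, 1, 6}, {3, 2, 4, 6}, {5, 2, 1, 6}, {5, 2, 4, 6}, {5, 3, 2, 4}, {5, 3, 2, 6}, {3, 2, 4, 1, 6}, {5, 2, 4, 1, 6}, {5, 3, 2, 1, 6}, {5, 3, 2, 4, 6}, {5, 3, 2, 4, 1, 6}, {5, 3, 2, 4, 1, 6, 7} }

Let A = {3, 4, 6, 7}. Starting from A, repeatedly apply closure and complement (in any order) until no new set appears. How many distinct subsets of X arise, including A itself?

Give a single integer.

8

closure: X∖int(X∖A) = X∖{5, 2} = {3, 4, 1, 6, 7}
Let k=closure and c=complement:
  1. A     = {3, 4, 6, 7}
  2. kA    = {3, 4, 1, 6, 7}
  3. cA    = {5, 2, 1}
  4. ckA   = {5, 2}
  5. kcA   = {5, 2, 4, 1, 7}
  6. ckcA  = {3, 6}
  7. kckcA = {3, 1, 6, 7}
  8. ckckcA = {5, 2, 4}
— saturated at 8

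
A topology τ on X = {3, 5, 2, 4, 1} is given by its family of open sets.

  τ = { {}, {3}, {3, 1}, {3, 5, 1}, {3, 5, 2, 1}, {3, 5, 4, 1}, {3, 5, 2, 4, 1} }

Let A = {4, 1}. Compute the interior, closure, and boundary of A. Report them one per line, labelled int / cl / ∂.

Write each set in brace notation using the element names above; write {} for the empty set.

U open, U⊆A: {}. int(A) = ⋃ = {}
X∖A={3, 5, 2}, int(X∖A)={3}, hence cl(A)={5, 2, 4, 1}
∂A: remove int from cl → {5, 2, 4, 1}

int(A) = {}
cl(A)  = {5, 2, 4, 1}
∂A     = {5, 2, 4, 1}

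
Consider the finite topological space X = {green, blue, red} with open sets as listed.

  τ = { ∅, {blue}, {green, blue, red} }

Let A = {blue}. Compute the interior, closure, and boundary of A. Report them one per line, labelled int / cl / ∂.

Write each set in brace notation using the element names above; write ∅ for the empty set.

open subsets of A: ∅, {blue}; so int(A) = {blue}
closure: X∖int(X∖A) = X∖∅ = {green, blue, red}
∂A = {green, blue, red} minus {blue} = {green, red}

int(A) = {blue}
cl(A)  = {green, blue, red}
∂A     = {green, red}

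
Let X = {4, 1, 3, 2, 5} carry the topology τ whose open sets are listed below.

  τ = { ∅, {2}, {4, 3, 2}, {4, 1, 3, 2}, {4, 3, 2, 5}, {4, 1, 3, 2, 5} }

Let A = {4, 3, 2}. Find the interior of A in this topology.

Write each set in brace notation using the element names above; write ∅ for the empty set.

U open, U⊆A: ∅, {2}, {4, 3, 2}. int(A) = ⋃ = {4, 3, 2}

{4, 3, 2}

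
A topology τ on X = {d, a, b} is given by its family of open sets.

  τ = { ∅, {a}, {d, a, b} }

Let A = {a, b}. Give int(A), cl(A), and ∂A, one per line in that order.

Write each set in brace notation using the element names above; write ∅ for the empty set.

U open, U⊆A: ∅, {a}. int(A) = ⋃ = {a}
X∖A={d}, int(X∖A)=∅, hence cl(A)={d, a, b}
∂A: remove int from cl → {d, b}

int(A) = {a}
cl(A)  = {d, a, b}
∂A     = {d, b}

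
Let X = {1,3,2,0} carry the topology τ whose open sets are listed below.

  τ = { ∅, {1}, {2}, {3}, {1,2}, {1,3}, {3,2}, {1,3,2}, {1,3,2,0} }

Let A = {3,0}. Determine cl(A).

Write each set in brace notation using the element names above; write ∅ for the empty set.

closure: X∖int(X∖A) = X∖{1,2} = {3,0}

{3,0}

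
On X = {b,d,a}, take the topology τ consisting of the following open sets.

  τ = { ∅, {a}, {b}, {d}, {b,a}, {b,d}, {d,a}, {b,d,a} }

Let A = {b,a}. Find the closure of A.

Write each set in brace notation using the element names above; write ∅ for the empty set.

{b,a}

closure: X∖int(X∖A) = X∖{d} = {b,a}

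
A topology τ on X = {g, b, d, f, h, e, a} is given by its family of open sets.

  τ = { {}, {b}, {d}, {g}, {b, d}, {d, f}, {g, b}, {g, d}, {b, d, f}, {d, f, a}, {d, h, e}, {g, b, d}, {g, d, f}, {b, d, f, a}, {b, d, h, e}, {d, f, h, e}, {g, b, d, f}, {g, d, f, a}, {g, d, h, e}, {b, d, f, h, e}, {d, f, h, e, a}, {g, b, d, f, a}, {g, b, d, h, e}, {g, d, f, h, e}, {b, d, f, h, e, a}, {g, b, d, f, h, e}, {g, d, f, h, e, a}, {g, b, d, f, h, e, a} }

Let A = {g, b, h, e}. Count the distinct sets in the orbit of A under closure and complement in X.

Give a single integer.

4

X∖A={d, f, a}, int(X∖A)={d, f, a}, hence cl(A)={g, b, h, e}
Orbit (k=closure, c=complement):
  1. A     = {g, b, h, e}
  2. cA    = {d, f, a}
  3. kcA   = {d, f, h, e, a}
  4. ckcA  = {g, b}
(closed under both — stop)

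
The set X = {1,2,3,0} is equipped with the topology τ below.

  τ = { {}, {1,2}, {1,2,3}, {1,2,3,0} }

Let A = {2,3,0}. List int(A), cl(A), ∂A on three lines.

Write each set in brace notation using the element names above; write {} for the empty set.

int(A) = {}
cl(A)  = {1,2,3,0}
∂A     = {1,2,3,0}

interior: largest open inside A is {} (from {})
cl via duality: int({1}) = {}, so X∖{} = {1,2,3,0}
cl∖int = {1,2,3,0}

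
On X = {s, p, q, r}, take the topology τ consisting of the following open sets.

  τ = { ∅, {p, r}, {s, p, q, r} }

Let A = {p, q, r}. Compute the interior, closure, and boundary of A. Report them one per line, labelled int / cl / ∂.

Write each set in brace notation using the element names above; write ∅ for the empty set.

int(A) = {p, r}
cl(A)  = {s, p, q, r}
∂A     = {s, q}

U open, U⊆A: ∅, {p, r}. int(A) = ⋃ = {p, r}
X∖A={s}, int(X∖A)=∅, hence cl(A)={s, p, q, r}
∂A: remove int from cl → {s, q}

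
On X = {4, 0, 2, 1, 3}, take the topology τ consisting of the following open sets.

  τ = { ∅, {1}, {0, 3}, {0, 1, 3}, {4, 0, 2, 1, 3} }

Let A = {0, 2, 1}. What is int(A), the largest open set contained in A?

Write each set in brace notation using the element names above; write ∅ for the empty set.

open subsets of A: ∅, {1}; so int(A) = {1}

{1}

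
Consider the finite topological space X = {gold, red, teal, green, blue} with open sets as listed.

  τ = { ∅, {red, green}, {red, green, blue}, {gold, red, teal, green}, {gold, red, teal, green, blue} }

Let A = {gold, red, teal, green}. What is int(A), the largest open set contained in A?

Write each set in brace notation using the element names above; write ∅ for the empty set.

{gold, red, teal, green}

U open, U⊆A: ∅, {red, green}, {gold, red, teal, green}. int(A) = ⋃ = {gold, red, teal, green}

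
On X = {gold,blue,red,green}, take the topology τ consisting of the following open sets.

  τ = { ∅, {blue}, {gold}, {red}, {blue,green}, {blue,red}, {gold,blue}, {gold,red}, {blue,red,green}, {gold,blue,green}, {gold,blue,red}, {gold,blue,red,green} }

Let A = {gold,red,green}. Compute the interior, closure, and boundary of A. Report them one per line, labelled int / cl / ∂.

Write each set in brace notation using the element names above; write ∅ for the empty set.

int(A) = {gold,red}
cl(A)  = {gold,red,green}
∂A     = {green}

opens ⊆ A: ∅, {red}, {gold}, {gold,red}; union → int = {gold,red}
complement {blue}; its interior {blue}; cl(A) = X∖{blue} = {gold,red,green}
boundary = {gold,red,green} ∖ {gold,red} = {green}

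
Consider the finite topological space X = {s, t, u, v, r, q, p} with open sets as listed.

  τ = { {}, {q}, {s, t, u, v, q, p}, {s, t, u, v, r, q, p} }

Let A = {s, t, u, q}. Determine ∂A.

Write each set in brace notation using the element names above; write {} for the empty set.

interior: largest open inside A is {q} (from {}, {q})
cl via duality: int({v, r, p}) = {}, so X∖{} = {s, t, u, v, r, q, p}
cl∖int = {s, t, u, v, r, p}

{s, t, u, v, r, p}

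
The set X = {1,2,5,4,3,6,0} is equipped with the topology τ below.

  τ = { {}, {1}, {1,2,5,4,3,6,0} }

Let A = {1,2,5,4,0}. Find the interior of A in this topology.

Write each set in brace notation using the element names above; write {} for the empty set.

U open, U⊆A: {}, {1}. int(A) = ⋃ = {1}

{1}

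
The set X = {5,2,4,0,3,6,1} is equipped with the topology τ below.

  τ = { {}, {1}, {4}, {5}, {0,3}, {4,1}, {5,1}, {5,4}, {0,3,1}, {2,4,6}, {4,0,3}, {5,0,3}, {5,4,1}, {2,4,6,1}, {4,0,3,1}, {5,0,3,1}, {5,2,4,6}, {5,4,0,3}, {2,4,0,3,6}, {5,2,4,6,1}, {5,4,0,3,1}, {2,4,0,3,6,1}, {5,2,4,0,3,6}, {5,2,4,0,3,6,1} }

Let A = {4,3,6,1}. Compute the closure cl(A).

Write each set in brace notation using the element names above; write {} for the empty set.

{2,4,0,3,6,1}

cl via duality: int({5,2,0}) = {5}, so X∖{5} = {2,4,0,3,6,1}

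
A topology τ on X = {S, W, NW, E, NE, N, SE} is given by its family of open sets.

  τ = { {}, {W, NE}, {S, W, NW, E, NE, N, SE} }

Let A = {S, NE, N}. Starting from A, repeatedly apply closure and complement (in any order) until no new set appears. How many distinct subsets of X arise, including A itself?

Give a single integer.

4

complement {W, NW, E, SE}; its interior {}; cl(A) = X∖{} = {S, W, NW, E, NE, N, SE}
With k = closure, c = complement:
  1. A     = {S, NE, N}
  2. kA    = {S, W, NW, E, NE, N, SE}
  3. cA    = {W, NW, E, SE}
  4. ckA   = {}
k, c of each give nothing new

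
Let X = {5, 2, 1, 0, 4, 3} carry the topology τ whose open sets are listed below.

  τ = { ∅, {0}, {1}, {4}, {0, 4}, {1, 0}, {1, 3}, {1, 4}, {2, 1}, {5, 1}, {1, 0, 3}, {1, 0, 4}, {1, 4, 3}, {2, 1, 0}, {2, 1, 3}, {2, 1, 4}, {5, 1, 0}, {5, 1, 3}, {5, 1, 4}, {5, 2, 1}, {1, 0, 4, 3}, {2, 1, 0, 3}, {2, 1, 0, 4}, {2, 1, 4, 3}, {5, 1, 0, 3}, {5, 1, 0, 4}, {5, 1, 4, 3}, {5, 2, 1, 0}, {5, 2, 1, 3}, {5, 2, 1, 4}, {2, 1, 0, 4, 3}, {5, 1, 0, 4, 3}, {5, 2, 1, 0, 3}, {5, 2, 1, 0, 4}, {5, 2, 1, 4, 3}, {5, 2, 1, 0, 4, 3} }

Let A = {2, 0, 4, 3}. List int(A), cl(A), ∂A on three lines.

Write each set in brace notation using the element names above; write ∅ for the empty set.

open subsets of A: ∅, {0}, {4}, {0, 4}; so int(A) = {0, 4}
closure: X∖int(X∖A) = X∖{5, 1} = {2, 0, 4, 3}
∂A = {2, 0, 4, 3} minus {0, 4} = {2, 3}

int(A) = {0, 4}
cl(A)  = {2, 0, 4, 3}
∂A     = {2, 3}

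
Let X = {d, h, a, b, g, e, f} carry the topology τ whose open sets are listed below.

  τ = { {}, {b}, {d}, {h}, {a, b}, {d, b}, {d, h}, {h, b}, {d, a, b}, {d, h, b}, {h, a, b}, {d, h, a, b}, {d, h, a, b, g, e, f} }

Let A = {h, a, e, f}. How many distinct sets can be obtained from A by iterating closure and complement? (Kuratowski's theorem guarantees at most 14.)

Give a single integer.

cl via duality: int({d, b, g}) = {d, b}, so X∖{d, b} = {h, a, g, e, f}
Write k for closure, c for complement:
  1. A     = {h, a, e, f}
  2. kA    = {h, a, g, e, f}
  3. cA    = {d, b, g}
  4. ckA   = {d, b}
  5. kcA   = {d, a, b, g, e, f}
  6. ckcA  = {h}
  7. kckcA = {h, g, e, f}
  8. ckckcA = {d, a, b}
applying k or c yields no new set

8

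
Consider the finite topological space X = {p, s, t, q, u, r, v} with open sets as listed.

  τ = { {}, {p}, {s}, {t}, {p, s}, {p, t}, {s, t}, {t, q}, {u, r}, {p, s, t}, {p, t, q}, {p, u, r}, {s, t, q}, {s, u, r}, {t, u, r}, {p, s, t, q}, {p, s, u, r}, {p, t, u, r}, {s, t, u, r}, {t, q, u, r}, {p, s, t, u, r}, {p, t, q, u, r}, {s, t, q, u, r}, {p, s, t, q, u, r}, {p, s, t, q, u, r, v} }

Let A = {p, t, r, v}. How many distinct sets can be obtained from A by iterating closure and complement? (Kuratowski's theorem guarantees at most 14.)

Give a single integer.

12

complement {s, q, u}; its interior {s}; cl(A) = X∖{s} = {p, t, q, u, r, v}
With k = closure, c = complement:
  1. A     = {p, t, r, v}
  2. kA    = {p, t, q, u, r, v}
  3. cA    = {s, q, u}
  4. ckA   = {s}
  5. kcA   = {s, q, u, r, v}
  6. kckA  = {s, v}
  7. ckcA  = {p, t}
  8. ckckA = {p, t, q, u, r}
  9. kckcA = {p, t, q, v}
  10. ckckcA = {s, u, r}
  11. kckckcA = {s, u, r, v}
  12. ckckckcA = {p, t, q}
k, c of each give nothing new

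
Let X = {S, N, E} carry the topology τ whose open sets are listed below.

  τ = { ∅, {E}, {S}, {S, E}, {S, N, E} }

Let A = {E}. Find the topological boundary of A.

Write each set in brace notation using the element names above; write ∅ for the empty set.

opens ⊆ A: ∅, {E}; union → int = {E}
complement {S, N}; its interior {S}; cl(A) = X∖{S} = {N, E}
boundary = {N, E} ∖ {E} = {N}

{N}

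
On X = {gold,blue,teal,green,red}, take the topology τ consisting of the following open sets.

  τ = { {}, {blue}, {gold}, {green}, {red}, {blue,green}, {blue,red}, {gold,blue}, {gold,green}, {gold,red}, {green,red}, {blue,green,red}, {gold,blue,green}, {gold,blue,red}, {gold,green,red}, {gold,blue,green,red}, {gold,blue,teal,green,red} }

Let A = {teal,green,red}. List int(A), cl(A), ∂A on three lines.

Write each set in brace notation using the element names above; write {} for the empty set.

U open, U⊆A: {}, {green}, {red}, {green,red}. int(A) = ⋃ = {green,red}
X∖A={gold,blue}, int(X∖A)={gold,blue}, hence cl(A)={teal,green,red}
∂A: remove int from cl → {teal}

int(A) = {green,red}
cl(A)  = {teal,green,red}
∂A     = {teal}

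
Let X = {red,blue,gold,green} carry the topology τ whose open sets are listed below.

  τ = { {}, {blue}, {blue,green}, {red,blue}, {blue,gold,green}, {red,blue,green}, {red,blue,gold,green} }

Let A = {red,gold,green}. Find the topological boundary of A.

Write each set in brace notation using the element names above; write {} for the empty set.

{red,gold,green}

open subsets of A: {}; so int(A) = {}
closure: X∖int(X∖A) = X∖{blue} = {red,gold,green}
∂A = {red,gold,green} minus {} = {red,gold,green}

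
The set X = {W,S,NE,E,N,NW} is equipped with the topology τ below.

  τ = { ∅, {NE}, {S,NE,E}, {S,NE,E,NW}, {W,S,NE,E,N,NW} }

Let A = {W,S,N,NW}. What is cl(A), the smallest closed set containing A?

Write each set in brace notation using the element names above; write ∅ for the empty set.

closure: X∖int(X∖A) = X∖{NE} = {W,S,E,N,NW}

{W,S,E,N,NW}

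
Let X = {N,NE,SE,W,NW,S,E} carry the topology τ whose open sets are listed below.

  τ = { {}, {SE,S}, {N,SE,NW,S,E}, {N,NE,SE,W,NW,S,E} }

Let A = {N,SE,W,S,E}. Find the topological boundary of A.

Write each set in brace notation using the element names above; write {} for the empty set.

interior: largest open inside A is {SE,S} (from {}, {SE,S})
cl via duality: int({NE,NW}) = {}, so X∖{} = {N,NE,SE,W,NW,S,E}
cl∖int = {N,NE,W,NW,E}

{N,NE,W,NW,E}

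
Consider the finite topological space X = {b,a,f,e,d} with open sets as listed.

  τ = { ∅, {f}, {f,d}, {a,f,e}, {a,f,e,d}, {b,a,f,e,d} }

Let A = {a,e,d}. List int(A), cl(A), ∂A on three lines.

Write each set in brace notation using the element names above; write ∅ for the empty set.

opens ⊆ A: ∅; union → int = ∅
complement {b,f}; its interior {f}; cl(A) = X∖{f} = {b,a,e,d}
boundary = {b,a,e,d} ∖ ∅ = {b,a,e,d}

int(A) = ∅
cl(A)  = {b,a,e,d}
∂A     = {b,a,e,d}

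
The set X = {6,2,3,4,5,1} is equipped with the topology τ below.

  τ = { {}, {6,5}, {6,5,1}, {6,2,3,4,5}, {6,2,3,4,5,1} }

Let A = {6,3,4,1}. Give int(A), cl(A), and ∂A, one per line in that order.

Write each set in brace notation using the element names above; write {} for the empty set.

int(A) = {}
cl(A)  = {6,2,3,4,5,1}
∂A     = {6,2,3,4,5,1}

U open, U⊆A: {}. int(A) = ⋃ = {}
X∖A={2,5}, int(X∖A)={}, hence cl(A)={6,2,3,4,5,1}
∂A: remove int from cl → {6,2,3,4,5,1}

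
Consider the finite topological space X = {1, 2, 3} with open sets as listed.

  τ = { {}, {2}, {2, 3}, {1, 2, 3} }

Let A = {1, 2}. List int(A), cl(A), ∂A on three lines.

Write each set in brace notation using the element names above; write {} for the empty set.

int(A) = {2}
cl(A)  = {1, 2, 3}
∂A     = {1, 3}

interior: largest open inside A is {2} (from {}, {2})
cl via duality: int({3}) = {}, so X∖{} = {1, 2, 3}
cl∖int = {1, 3}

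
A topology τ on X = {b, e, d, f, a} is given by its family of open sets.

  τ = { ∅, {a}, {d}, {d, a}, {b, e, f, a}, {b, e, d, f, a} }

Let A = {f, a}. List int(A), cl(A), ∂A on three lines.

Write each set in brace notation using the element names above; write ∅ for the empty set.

opens ⊆ A: ∅, {a}; union → int = {a}
complement {b, e, d}; its interior {d}; cl(A) = X∖{d} = {b, e, f, a}
boundary = {b, e, f, a} ∖ {a} = {b, e, f}

int(A) = {a}
cl(A)  = {b, e, f, a}
∂A     = {b, e, f}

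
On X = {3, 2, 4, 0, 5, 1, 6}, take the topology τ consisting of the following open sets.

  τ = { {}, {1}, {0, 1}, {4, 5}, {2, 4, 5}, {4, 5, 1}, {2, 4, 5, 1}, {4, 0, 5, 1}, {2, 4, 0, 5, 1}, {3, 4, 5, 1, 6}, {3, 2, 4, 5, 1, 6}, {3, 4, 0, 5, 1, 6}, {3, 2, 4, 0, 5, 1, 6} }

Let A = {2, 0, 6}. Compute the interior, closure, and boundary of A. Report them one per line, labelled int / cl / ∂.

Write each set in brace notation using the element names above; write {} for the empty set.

interior: largest open inside A is {} (from {})
cl via duality: int({3, 4, 5, 1}) = {4, 5, 1}, so X∖{4, 5, 1} = {3, 2, 0, 6}
cl∖int = {3, 2, 0, 6}

int(A) = {}
cl(A)  = {3, 2, 0, 6}
∂A     = {3, 2, 0, 6}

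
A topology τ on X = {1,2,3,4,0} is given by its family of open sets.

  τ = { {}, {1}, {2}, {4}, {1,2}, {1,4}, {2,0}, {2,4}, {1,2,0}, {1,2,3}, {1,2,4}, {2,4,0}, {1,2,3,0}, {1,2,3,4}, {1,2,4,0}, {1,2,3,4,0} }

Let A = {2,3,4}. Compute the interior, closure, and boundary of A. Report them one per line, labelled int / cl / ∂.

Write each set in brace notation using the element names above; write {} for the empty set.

int(A) = {2,4}
cl(A)  = {2,3,4,0}
∂A     = {3,0}

U open, U⊆A: {}, {4}, {2}, {2,4}. int(A) = ⋃ = {2,4}
X∖A={1,0}, int(X∖A)={1}, hence cl(A)={2,3,4,0}
∂A: remove int from cl → {3,0}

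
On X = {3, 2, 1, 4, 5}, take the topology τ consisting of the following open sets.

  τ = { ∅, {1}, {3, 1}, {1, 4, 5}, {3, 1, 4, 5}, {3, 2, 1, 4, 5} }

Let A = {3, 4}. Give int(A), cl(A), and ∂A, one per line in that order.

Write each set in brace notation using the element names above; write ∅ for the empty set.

int(A) = ∅
cl(A)  = {3, 2, 4, 5}
∂A     = {3, 2, 4, 5}

interior: largest open inside A is ∅ (from ∅)
cl via duality: int({2, 1, 5}) = {1}, so X∖{1} = {3, 2, 4, 5}
cl∖int = {3, 2, 4, 5}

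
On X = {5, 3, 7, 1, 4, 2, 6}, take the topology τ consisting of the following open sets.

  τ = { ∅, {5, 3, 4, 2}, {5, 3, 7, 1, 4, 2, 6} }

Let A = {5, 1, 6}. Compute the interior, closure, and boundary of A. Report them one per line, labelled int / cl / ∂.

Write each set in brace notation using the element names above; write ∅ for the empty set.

interior: largest open inside A is ∅ (from ∅)
cl via duality: int({3, 7, 4, 2}) = ∅, so X∖∅ = {5, 3, 7, 1, 4, 2, 6}
cl∖int = {5, 3, 7, 1, 4, 2, 6}

int(A) = ∅
cl(A)  = {5, 3, 7, 1, 4, 2, 6}
∂A     = {5, 3, 7, 1, 4, 2, 6}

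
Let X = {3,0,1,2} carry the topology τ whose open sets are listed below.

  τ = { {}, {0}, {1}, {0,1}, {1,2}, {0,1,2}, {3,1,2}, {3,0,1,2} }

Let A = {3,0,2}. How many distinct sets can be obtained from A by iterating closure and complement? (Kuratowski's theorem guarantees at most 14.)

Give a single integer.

cl via duality: int({1}) = {1}, so X∖{1} = {3,0,2}
Write k for closure, c for complement:
  1. A     = {3,0,2}
  2. cA    = {1}
  3. kcA   = {3,1,2}
  4. ckcA  = {0}
applying k or c yields no new set

4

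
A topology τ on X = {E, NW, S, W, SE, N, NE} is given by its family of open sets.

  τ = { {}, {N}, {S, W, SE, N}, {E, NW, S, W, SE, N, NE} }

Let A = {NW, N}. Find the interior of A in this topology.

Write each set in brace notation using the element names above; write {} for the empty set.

{N}

opens ⊆ A: {}, {N}; union → int = {N}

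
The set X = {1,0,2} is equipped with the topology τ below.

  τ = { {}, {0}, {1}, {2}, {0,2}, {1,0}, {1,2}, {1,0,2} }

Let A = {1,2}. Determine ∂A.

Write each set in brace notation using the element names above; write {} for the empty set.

{}

open subsets of A: {}, {2}, {1}, {1,2}; so int(A) = {1,2}
closure: X∖int(X∖A) = X∖{0} = {1,2}
∂A = {1,2} minus {1,2} = {}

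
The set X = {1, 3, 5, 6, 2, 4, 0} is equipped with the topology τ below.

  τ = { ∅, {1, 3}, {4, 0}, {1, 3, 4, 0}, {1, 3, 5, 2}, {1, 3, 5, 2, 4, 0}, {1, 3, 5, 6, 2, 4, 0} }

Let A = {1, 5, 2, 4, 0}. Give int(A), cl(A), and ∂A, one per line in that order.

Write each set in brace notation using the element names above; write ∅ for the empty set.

open subsets of A: ∅, {4, 0}; so int(A) = {4, 0}
closure: X∖int(X∖A) = X∖∅ = {1, 3, 5, 6, 2, 4, 0}
∂A = {1, 3, 5, 6, 2, 4, 0} minus {4, 0} = {1, 3, 5, 6, 2}

int(A) = {4, 0}
cl(A)  = {1, 3, 5, 6, 2, 4, 0}
∂A     = {1, 3, 5, 6, 2}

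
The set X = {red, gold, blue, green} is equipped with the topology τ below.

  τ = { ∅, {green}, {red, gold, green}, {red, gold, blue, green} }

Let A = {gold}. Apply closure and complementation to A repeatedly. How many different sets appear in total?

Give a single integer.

6

complement {red, blue, green}; its interior {green}; cl(A) = X∖{green} = {red, gold, blue}
With k = closure, c = complement:
  1. A     = {gold}
  2. kA    = {red, gold, blue}
  3. cA    = {red, blue, green}
  4. ckA   = {green}
  5. kcA   = {red, gold, blue, green}
  6. ckcA  = ∅
k, c of each give nothing new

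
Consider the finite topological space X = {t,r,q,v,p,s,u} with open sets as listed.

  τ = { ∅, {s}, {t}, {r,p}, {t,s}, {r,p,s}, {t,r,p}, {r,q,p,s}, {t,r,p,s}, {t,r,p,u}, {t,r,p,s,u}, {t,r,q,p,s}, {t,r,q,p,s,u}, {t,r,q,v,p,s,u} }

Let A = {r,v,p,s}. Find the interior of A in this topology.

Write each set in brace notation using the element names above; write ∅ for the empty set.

{r,p,s}

open subsets of A: ∅, {s}, {r,p}, {r,p,s}; so int(A) = {r,p,s}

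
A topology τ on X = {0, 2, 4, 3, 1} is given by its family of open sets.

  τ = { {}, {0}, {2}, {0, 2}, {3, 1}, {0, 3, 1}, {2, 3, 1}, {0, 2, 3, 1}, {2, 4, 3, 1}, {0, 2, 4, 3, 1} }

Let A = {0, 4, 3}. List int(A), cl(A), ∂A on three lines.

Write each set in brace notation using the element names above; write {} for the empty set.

open subsets of A: {}, {0}; so int(A) = {0}
closure: X∖int(X∖A) = X∖{2} = {0, 4, 3, 1}
∂A = {0, 4, 3, 1} minus {0} = {4, 3, 1}

int(A) = {0}
cl(A)  = {0, 4, 3, 1}
∂A     = {4, 3, 1}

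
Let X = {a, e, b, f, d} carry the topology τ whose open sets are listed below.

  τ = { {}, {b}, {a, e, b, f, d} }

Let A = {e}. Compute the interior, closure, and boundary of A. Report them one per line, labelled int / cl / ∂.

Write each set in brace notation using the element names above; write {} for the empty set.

int(A) = {}
cl(A)  = {a, e, f, d}
∂A     = {a, e, f, d}

opens ⊆ A: {}; union → int = {}
complement {a, b, f, d}; its interior {b}; cl(A) = X∖{b} = {a, e, f, d}
boundary = {a, e, f, d} ∖ {} = {a, e, f, d}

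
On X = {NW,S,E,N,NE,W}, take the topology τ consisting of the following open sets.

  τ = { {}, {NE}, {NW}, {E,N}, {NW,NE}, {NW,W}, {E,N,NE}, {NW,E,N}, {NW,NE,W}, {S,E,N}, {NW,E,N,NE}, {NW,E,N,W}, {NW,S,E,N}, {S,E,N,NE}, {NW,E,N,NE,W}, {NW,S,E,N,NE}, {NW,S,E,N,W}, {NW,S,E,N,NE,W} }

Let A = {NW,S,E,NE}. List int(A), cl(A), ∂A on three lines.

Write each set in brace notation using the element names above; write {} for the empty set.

interior: largest open inside A is {NW,NE} (from {}, {NW}, {NE}, {NW,NE})
cl via duality: int({N,W}) = {}, so X∖{} = {NW,S,E,N,NE,W}
cl∖int = {S,E,N,W}

int(A) = {NW,NE}
cl(A)  = {NW,S,E,N,NE,W}
∂A     = {S,E,N,W}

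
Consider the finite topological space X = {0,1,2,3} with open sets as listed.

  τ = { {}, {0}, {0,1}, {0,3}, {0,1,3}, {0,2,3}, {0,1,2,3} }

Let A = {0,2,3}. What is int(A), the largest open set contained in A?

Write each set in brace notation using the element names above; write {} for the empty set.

U open, U⊆A: {}, {0}, {0,3}, {0,2,3}. int(A) = ⋃ = {0,2,3}

{0,2,3}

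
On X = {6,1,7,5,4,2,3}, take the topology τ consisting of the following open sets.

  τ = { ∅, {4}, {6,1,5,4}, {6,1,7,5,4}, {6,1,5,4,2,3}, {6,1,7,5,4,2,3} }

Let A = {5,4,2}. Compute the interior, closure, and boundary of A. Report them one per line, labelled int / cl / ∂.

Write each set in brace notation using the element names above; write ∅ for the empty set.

opens ⊆ A: ∅, {4}; union → int = {4}
complement {6,1,7,3}; its interior ∅; cl(A) = X∖∅ = {6,1,7,5,4,2,3}
boundary = {6,1,7,5,4,2,3} ∖ {4} = {6,1,7,5,2,3}

int(A) = {4}
cl(A)  = {6,1,7,5,4,2,3}
∂A     = {6,1,7,5,2,3}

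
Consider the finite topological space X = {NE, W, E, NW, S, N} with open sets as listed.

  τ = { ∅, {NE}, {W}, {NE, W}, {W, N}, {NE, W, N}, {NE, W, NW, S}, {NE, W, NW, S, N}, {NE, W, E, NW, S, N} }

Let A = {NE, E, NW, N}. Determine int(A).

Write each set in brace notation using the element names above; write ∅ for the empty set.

{NE}

open subsets of A: ∅, {NE}; so int(A) = {NE}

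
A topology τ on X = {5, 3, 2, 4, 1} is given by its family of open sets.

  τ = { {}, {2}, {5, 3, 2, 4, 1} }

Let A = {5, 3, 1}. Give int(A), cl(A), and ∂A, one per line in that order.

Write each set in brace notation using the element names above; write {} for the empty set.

interior: largest open inside A is {} (from {})
cl via duality: int({2, 4}) = {2}, so X∖{2} = {5, 3, 4, 1}
cl∖int = {5, 3, 4, 1}

int(A) = {}
cl(A)  = {5, 3, 4, 1}
∂A     = {5, 3, 4, 1}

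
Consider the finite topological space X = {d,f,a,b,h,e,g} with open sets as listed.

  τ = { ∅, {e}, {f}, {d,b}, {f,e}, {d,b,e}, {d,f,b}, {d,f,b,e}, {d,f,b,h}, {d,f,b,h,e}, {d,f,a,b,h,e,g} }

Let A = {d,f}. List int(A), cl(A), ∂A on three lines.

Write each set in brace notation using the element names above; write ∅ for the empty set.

U open, U⊆A: ∅, {f}. int(A) = ⋃ = {f}
X∖A={a,b,h,e,g}, int(X∖A)={e}, hence cl(A)={d,f,a,b,h,g}
∂A: remove int from cl → {d,a,b,h,g}

int(A) = {f}
cl(A)  = {d,f,a,b,h,g}
∂A     = {d,a,b,h,g}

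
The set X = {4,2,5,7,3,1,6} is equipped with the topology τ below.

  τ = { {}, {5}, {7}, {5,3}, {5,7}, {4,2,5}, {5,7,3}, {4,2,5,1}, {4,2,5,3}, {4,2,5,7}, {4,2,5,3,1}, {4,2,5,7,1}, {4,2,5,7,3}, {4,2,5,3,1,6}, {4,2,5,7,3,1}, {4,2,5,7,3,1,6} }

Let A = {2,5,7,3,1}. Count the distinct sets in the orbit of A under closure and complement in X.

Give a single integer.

X∖A={4,6}, int(X∖A)={}, hence cl(A)={4,2,5,7,3,1,6}
Orbit (k=closure, c=complement):
  1. A     = {2,5,7,3,1}
  2. kA    = {4,2,5,7,3,1,6}
  3. cA    = {4,6}
  4. ckA   = {}
  5. kcA   = {4,2,1,6}
  6. ckcA  = {5,7,3}
(closed under both — stop)

6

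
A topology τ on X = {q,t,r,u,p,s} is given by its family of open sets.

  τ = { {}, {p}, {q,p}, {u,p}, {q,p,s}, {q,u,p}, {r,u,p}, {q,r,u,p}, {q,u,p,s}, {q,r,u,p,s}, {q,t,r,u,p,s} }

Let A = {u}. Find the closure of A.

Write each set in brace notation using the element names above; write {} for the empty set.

{t,r,u}

closure: X∖int(X∖A) = X∖{q,p,s} = {t,r,u}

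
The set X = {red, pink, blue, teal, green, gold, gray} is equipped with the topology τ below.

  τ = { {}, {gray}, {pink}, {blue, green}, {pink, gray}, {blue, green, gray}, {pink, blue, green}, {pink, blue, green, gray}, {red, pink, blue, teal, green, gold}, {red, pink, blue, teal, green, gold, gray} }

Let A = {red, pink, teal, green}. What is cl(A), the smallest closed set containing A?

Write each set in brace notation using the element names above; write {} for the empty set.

{red, pink, blue, teal, green, gold}

complement {blue, gold, gray}; its interior {gray}; cl(A) = X∖{gray} = {red, pink, blue, teal, green, gold}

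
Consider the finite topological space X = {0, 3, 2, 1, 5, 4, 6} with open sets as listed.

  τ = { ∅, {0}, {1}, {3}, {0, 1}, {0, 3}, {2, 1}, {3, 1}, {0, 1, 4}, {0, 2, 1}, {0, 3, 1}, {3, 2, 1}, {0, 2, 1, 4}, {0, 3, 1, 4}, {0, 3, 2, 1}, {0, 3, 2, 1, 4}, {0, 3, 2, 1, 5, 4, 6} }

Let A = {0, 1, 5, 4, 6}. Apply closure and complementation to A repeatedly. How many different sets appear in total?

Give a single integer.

closure: X∖int(X∖A) = X∖{3} = {0, 2, 1, 5, 4, 6}
Let k=closure and c=complement:
  1. A     = {0, 1, 5, 4, 6}
  2. kA    = {0, 2, 1, 5, 4, 6}
  3. cA    = {3, 2}
  4. ckA   = {3}
  5. kcA   = {3, 2, 5, 6}
  6. kckA  = {3, 5, 6}
  7. ckcA  = {0, 1, 4}
  8. ckckA = {0, 2, 1, 4}
— saturated at 8

8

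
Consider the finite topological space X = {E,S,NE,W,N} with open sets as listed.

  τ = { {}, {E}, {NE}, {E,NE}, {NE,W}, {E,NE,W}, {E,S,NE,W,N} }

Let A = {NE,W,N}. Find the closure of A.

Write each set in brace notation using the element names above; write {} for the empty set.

closure: X∖int(X∖A) = X∖{E} = {S,NE,W,N}

{S,NE,W,N}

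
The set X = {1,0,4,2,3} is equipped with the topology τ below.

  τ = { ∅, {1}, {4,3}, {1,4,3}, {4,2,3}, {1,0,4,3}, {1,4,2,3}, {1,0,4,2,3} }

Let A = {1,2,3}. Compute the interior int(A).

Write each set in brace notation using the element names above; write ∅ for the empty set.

{1}

U open, U⊆A: ∅, {1}. int(A) = ⋃ = {1}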